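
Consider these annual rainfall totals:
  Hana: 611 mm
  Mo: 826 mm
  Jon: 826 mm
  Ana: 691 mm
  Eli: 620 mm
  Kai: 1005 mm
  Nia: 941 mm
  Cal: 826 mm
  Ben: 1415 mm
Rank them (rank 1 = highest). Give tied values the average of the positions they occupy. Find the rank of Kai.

Sorted (descending): 1415, 1005, 941, 826, 826, 826, 691, 620, 611
The 3 values of 826 occupy positions 4–6 → average rank 5.
Kai has value 1005 mm → rank 2.

2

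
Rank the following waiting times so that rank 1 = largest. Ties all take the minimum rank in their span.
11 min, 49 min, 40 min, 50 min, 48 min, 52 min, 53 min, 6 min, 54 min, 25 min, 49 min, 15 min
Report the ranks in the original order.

Sorted (descending): 54, 53, 52, 50, 49, 49, 48, 40, 25, 15, 11, 6
The 2 values of 49 occupy positions 5–6 → each gets rank 5.

11, 5, 8, 4, 7, 3, 2, 12, 1, 9, 5, 10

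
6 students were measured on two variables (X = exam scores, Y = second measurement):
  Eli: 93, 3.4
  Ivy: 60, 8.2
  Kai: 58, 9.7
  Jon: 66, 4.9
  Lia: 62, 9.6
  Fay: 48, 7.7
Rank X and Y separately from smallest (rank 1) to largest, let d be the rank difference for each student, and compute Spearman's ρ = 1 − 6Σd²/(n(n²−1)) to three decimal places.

Ranks of variable 1: 6, 3, 2, 5, 4, 1
Ranks of variable 2: 1, 4, 6, 2, 5, 3
d = r₁ − r₂: 5, -1, -4, 3, -1, -2
d²: 25, 1, 16, 9, 1, 4; Σd² = 56
ρ = 1 − 6·56/(6·35) = 1 − 336/210 = -0.600

-0.600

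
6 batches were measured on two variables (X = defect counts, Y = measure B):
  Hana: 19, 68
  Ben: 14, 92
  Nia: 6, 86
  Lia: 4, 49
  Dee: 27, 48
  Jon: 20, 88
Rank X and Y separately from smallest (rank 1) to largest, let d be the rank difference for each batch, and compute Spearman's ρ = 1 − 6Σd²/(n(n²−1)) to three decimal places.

Ranks of variable 1: 4, 3, 2, 1, 6, 5
Ranks of variable 2: 3, 6, 4, 2, 1, 5
d = r₁ − r₂: 1, -3, -2, -1, 5, 0
d²: 1, 9, 4, 1, 25, 0; Σd² = 40
ρ = 1 − 6·40/(6·35) = 1 − 240/210 = -0.143

-0.143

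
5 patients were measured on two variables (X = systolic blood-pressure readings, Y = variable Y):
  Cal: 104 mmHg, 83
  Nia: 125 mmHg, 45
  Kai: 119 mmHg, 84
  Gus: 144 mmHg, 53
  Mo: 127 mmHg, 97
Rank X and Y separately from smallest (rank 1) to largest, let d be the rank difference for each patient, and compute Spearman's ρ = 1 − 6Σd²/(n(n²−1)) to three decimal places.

Ranks of variable 1: 1, 3, 2, 5, 4
Ranks of variable 2: 3, 1, 4, 2, 5
d = r₁ − r₂: -2, 2, -2, 3, -1
d²: 4, 4, 4, 9, 1; Σd² = 22
ρ = 1 − 6·22/(5·24) = 1 − 132/120 = -0.100

-0.100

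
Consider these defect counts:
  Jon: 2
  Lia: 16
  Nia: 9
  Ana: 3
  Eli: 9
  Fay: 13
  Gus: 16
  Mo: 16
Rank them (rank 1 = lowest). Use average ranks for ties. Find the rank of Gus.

7

Sorted (ascending): 2, 3, 9, 9, 13, 16, 16, 16
The 2 values of 9 occupy positions 3–4 → average rank (3+4)/2 = 3.5.
The 3 values of 16 occupy positions 6–8 → average rank 7.
Gus has value 16 → rank 7.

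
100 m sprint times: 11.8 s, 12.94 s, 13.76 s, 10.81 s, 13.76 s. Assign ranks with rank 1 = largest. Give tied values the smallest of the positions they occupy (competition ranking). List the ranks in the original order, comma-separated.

Sorted (descending): 13.76, 13.76, 12.94, 11.8, 10.81
The 2 values of 13.76 occupy positions 1–2 → each gets rank 1.

4, 3, 1, 5, 1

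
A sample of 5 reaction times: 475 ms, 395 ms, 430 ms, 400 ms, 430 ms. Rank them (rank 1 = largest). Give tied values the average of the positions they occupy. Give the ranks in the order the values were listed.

Sorted (descending): 475, 430, 430, 400, 395
The 2 values of 430 occupy positions 2–3 → average rank (2+3)/2 = 2.5.

1, 5, 2.5, 4, 2.5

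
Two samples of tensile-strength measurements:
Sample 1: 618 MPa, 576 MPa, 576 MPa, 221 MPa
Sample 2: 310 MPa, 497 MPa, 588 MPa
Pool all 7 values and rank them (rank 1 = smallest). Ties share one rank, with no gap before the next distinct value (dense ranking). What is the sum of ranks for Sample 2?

Sorted (ascending): 221, 310, 497, 576, 576, 588, 618
The 2 values of 576 share dense rank 4.
Remaining distinct values take the next consecutive integers.
Sample 2 values → pooled ranks: 310→2, 497→3, 588→5
Rank sum = 2 + 3 + 5 = 10

10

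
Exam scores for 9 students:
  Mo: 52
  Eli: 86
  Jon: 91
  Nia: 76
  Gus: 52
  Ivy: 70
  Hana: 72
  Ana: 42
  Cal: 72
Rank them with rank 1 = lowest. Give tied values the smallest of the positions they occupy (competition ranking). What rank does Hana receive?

5

Sorted (ascending): 42, 52, 52, 70, 72, 72, 76, 86, 91
The 2 values of 52 occupy positions 2–3 → each gets rank 2.
The 2 values of 72 occupy positions 5–6 → each gets rank 5.
Hana has value 72 → rank 5.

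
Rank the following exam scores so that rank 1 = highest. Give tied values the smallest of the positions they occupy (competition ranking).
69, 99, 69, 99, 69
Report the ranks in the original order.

Sorted (descending): 99, 99, 69, 69, 69
The 2 values of 99 occupy positions 1–2 → each gets rank 1.
The 3 values of 69 occupy positions 3–5 → each gets rank 3.

3, 1, 3, 1, 3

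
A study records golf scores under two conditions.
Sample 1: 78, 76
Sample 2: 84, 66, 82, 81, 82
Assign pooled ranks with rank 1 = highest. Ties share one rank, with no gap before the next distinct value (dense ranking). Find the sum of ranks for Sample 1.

Sorted (descending): 84, 82, 82, 81, 78, 76, 66
The 2 values of 82 share dense rank 2.
Remaining distinct values take the next consecutive integers.
Sample 1 values → pooled ranks: 78→4, 76→5
Rank sum = 4 + 5 = 9

9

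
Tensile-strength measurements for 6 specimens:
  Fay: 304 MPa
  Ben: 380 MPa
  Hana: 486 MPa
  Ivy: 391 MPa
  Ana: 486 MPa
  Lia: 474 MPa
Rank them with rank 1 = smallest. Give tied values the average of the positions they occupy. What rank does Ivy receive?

Sorted (ascending): 304, 380, 391, 474, 486, 486
The 2 values of 486 occupy positions 5–6 → average rank (5+6)/2 = 5.5.
Ivy has value 391 MPa → rank 3.

3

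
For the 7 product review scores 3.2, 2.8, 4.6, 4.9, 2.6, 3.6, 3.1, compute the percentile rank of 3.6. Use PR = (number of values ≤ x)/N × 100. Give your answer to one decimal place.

N = 7.
Strictly below 3.6: 4. Equal to 3.6: 1.
PR = 5/7 × 100 = 71.4

71.4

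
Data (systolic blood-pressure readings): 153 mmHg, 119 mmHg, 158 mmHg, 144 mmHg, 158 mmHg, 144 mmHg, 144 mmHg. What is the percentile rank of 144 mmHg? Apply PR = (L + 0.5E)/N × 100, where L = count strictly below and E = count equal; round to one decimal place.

35.7

N = 7.
Strictly below 144: 1. Equal to 144: 3.
PR = (1 + 0.5·3)/7 × 100 = 35.7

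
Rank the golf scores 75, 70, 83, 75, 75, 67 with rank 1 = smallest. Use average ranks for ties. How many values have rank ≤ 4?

5

Sorted (ascending): 67, 70, 75, 75, 75, 83
The 3 values of 75 occupy positions 3–5 → average rank 4.
Ranks ≤ 4: {1, 2, 4, 4, 4} → 5 values.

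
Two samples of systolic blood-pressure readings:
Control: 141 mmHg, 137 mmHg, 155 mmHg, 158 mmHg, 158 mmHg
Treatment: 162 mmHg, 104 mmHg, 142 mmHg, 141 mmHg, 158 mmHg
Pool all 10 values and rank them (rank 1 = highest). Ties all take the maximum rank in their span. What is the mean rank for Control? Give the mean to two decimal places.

Sorted (descending): 162, 158, 158, 158, 155, 142, 141, 141, 137, 104
The 3 values of 158 occupy positions 2–4 → each gets rank 4.
The 2 values of 141 occupy positions 7–8 → each gets rank 8.
Control values → pooled ranks: 141→8, 137→9, 155→5, 158→4, 158→4
Mean rank = (8 + 9 + 5 + 4 + 4) / 5 = 6.00

6.00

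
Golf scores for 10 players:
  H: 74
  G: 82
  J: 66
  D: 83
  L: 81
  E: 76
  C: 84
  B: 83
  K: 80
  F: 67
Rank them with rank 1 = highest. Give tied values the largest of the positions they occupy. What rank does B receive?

Sorted (descending): 84, 83, 83, 82, 81, 80, 76, 74, 67, 66
The 2 values of 83 occupy positions 2–3 → each gets rank 3.
B has value 83 → rank 3.

3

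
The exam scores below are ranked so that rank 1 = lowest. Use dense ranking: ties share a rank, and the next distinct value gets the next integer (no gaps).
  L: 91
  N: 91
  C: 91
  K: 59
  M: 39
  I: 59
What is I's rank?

2

Sorted (ascending): 39, 59, 59, 91, 91, 91
The 2 values of 59 share dense rank 2.
The 3 values of 91 share dense rank 3.
Remaining distinct values take the next consecutive integers.
I has value 59 → rank 2.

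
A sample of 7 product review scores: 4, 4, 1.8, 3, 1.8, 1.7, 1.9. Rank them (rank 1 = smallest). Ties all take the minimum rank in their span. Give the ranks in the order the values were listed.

6, 6, 2, 5, 2, 1, 4

Sorted (ascending): 1.7, 1.8, 1.8, 1.9, 3, 4, 4
The 2 values of 1.8 occupy positions 2–3 → each gets rank 2.
The 2 values of 4 occupy positions 6–7 → each gets rank 6.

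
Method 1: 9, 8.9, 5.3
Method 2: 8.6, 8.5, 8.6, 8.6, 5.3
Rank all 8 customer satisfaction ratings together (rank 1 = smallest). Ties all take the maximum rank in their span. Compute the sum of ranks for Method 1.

17

Sorted (ascending): 5.3, 5.3, 8.5, 8.6, 8.6, 8.6, 8.9, 9
The 2 values of 5.3 occupy positions 1–2 → each gets rank 2.
The 3 values of 8.6 occupy positions 4–6 → each gets rank 6.
Method 1 values → pooled ranks: 9→8, 8.9→7, 5.3→2
Rank sum = 8 + 7 + 2 = 17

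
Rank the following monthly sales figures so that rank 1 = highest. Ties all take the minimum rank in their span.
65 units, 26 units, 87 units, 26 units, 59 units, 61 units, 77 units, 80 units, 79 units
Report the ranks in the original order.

5, 8, 1, 8, 7, 6, 4, 2, 3

Sorted (descending): 87, 80, 79, 77, 65, 61, 59, 26, 26
The 2 values of 26 occupy positions 8–9 → each gets rank 8.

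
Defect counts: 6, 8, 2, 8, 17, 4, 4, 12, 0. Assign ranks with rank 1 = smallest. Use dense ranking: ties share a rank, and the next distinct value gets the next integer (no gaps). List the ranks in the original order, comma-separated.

Sorted (ascending): 0, 2, 4, 4, 6, 8, 8, 12, 17
The 2 values of 4 share dense rank 3.
The 2 values of 8 share dense rank 5.
Remaining distinct values take the next consecutive integers.

4, 5, 2, 5, 7, 3, 3, 6, 1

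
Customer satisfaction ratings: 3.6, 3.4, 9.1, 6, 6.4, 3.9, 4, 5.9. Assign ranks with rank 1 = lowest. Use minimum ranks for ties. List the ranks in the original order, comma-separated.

2, 1, 8, 6, 7, 3, 4, 5

Sorted (ascending): 3.4, 3.6, 3.9, 4, 5.9, 6, 6.4, 9.1
No ties — each value takes its position as its rank.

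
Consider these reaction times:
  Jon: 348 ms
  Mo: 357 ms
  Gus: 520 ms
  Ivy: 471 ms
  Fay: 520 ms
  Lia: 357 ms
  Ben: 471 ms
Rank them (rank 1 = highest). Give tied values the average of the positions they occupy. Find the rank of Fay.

Sorted (descending): 520, 520, 471, 471, 357, 357, 348
The 2 values of 520 occupy positions 1–2 → average rank (1+2)/2 = 1.5.
The 2 values of 471 occupy positions 3–4 → average rank (3+4)/2 = 3.5.
The 2 values of 357 occupy positions 5–6 → average rank (5+6)/2 = 5.5.
Fay has value 520 ms → rank 1.5.

1.5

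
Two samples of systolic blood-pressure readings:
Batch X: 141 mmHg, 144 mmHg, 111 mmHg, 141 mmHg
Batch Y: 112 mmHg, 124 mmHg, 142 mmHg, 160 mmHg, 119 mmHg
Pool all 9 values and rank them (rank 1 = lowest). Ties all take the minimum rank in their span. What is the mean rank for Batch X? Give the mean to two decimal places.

Sorted (ascending): 111, 112, 119, 124, 141, 141, 142, 144, 160
The 2 values of 141 occupy positions 5–6 → each gets rank 5.
Batch X values → pooled ranks: 141→5, 144→8, 111→1, 141→5
Mean rank = (5 + 8 + 1 + 5) / 4 = 4.75

4.75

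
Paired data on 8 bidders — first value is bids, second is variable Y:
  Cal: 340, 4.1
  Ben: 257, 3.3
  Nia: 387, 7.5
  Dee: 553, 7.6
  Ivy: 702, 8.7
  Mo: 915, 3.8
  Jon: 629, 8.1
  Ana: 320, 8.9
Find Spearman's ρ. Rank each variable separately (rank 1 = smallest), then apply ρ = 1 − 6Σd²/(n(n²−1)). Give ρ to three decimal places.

0.143

Ranks of variable 1: 3, 1, 4, 5, 7, 8, 6, 2
Ranks of variable 2: 3, 1, 4, 5, 7, 2, 6, 8
d = r₁ − r₂: 0, 0, 0, 0, 0, 6, 0, -6
d²: 0, 0, 0, 0, 0, 36, 0, 36; Σd² = 72
ρ = 1 − 6·72/(8·63) = 1 − 432/504 = 0.143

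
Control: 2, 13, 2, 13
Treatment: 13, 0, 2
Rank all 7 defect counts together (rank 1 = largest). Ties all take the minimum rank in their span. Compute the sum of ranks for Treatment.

Sorted (descending): 13, 13, 13, 2, 2, 2, 0
The 3 values of 13 occupy positions 1–3 → each gets rank 1.
The 3 values of 2 occupy positions 4–6 → each gets rank 4.
Treatment values → pooled ranks: 13→1, 0→7, 2→4
Rank sum = 1 + 7 + 4 = 12

12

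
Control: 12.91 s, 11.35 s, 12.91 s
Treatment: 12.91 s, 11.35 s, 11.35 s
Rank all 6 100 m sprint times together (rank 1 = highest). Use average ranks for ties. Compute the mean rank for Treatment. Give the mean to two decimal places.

Sorted (descending): 12.91, 12.91, 12.91, 11.35, 11.35, 11.35
The 3 values of 12.91 occupy positions 1–3 → average rank 2.
The 3 values of 11.35 occupy positions 4–6 → average rank 5.
Treatment values → pooled ranks: 12.91→2, 11.35→5, 11.35→5
Mean rank = (2 + 5 + 5) / 3 = 4.00

4.00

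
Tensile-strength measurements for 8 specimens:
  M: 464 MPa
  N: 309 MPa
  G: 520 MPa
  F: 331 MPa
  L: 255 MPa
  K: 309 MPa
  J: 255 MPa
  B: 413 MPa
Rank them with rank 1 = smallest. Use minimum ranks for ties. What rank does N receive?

3

Sorted (ascending): 255, 255, 309, 309, 331, 413, 464, 520
The 2 values of 255 occupy positions 1–2 → each gets rank 1.
The 2 values of 309 occupy positions 3–4 → each gets rank 3.
N has value 309 MPa → rank 3.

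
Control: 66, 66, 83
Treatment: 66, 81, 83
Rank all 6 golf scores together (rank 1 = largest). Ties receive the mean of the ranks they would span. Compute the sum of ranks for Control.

Sorted (descending): 83, 83, 81, 66, 66, 66
The 2 values of 83 occupy positions 1–2 → average rank (1+2)/2 = 1.5.
The 3 values of 66 occupy positions 4–6 → average rank 5.
Control values → pooled ranks: 66→5, 66→5, 83→1.5
Rank sum = 5 + 5 + 1.5 = 11.5

11.5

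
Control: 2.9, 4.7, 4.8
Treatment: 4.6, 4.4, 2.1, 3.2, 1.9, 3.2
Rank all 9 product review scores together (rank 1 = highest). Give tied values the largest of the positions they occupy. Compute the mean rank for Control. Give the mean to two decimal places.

3.33

Sorted (descending): 4.8, 4.7, 4.6, 4.4, 3.2, 3.2, 2.9, 2.1, 1.9
The 2 values of 3.2 occupy positions 5–6 → each gets rank 6.
Control values → pooled ranks: 2.9→7, 4.7→2, 4.8→1
Mean rank = (7 + 2 + 1) / 3 = 3.33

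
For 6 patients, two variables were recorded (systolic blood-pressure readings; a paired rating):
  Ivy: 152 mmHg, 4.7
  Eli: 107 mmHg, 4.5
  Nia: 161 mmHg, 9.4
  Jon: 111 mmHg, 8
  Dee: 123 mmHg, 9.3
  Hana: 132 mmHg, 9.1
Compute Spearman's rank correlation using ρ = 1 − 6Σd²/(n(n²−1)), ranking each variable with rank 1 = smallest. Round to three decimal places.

0.600

Ranks of variable 1: 5, 1, 6, 2, 3, 4
Ranks of variable 2: 2, 1, 6, 3, 5, 4
d = r₁ − r₂: 3, 0, 0, -1, -2, 0
d²: 9, 0, 0, 1, 4, 0; Σd² = 14
ρ = 1 − 6·14/(6·35) = 1 − 84/210 = 0.600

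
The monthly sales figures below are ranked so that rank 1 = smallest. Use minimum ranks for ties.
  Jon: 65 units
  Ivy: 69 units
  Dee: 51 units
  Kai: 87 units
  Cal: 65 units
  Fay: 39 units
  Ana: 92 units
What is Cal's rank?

Sorted (ascending): 39, 51, 65, 65, 69, 87, 92
The 2 values of 65 occupy positions 3–4 → each gets rank 3.
Cal has value 65 units → rank 3.

3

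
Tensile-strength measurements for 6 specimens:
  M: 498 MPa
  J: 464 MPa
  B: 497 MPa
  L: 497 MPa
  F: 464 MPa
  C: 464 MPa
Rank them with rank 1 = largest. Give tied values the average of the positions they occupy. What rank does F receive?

Sorted (descending): 498, 497, 497, 464, 464, 464
The 2 values of 497 occupy positions 2–3 → average rank (2+3)/2 = 2.5.
The 3 values of 464 occupy positions 4–6 → average rank 5.
F has value 464 MPa → rank 5.

5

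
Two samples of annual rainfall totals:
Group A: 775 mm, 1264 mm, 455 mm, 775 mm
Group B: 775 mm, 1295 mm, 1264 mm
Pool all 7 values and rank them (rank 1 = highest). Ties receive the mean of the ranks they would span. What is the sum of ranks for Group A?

Sorted (descending): 1295, 1264, 1264, 775, 775, 775, 455
The 2 values of 1264 occupy positions 2–3 → average rank (2+3)/2 = 2.5.
The 3 values of 775 occupy positions 4–6 → average rank 5.
Group A values → pooled ranks: 775→5, 1264→2.5, 455→7, 775→5
Rank sum = 5 + 2.5 + 7 + 5 = 19.5

19.5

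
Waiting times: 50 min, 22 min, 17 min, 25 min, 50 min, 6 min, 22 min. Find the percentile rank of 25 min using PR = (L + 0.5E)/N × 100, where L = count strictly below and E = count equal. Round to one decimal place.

N = 7.
Strictly below 25: 4. Equal to 25: 1.
PR = (4 + 0.5·1)/7 × 100 = 64.3

64.3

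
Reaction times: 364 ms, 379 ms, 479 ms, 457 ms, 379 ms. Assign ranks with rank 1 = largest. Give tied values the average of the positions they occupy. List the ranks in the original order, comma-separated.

Sorted (descending): 479, 457, 379, 379, 364
The 2 values of 379 occupy positions 3–4 → average rank (3+4)/2 = 3.5.

5, 3.5, 1, 2, 3.5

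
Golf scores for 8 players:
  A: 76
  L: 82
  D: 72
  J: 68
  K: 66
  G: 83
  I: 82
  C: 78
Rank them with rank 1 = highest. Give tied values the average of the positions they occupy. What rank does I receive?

2.5

Sorted (descending): 83, 82, 82, 78, 76, 72, 68, 66
The 2 values of 82 occupy positions 2–3 → average rank (2+3)/2 = 2.5.
I has value 82 → rank 2.5.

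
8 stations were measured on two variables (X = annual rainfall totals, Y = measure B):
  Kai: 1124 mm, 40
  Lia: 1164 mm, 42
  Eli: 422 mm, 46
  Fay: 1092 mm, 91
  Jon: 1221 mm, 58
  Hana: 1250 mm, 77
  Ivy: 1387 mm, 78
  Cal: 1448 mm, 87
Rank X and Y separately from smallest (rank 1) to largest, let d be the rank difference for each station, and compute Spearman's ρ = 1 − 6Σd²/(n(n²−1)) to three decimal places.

Ranks of variable 1: 3, 4, 1, 2, 5, 6, 7, 8
Ranks of variable 2: 1, 2, 3, 8, 4, 5, 6, 7
d = r₁ − r₂: 2, 2, -2, -6, 1, 1, 1, 1
d²: 4, 4, 4, 36, 1, 1, 1, 1; Σd² = 52
ρ = 1 − 6·52/(8·63) = 1 − 312/504 = 0.381

0.381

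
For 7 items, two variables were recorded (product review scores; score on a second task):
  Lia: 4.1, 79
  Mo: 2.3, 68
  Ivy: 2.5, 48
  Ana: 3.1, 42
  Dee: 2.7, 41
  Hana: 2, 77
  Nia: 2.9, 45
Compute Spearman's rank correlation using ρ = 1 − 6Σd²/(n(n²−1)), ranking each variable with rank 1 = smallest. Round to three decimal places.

-0.143

Ranks of variable 1: 7, 2, 3, 6, 4, 1, 5
Ranks of variable 2: 7, 5, 4, 2, 1, 6, 3
d = r₁ − r₂: 0, -3, -1, 4, 3, -5, 2
d²: 0, 9, 1, 16, 9, 25, 4; Σd² = 64
ρ = 1 − 6·64/(7·48) = 1 − 384/336 = -0.143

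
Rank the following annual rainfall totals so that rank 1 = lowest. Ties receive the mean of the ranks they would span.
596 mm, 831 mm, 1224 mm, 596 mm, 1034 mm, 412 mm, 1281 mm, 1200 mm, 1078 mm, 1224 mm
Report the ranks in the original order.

Sorted (ascending): 412, 596, 596, 831, 1034, 1078, 1200, 1224, 1224, 1281
The 2 values of 596 occupy positions 2–3 → average rank (2+3)/2 = 2.5.
The 2 values of 1224 occupy positions 8–9 → average rank (8+9)/2 = 8.5.

2.5, 4, 8.5, 2.5, 5, 1, 10, 7, 6, 8.5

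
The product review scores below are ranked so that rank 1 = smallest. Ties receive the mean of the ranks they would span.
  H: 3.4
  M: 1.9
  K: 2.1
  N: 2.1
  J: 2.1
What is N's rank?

Sorted (ascending): 1.9, 2.1, 2.1, 2.1, 3.4
The 3 values of 2.1 occupy positions 2–4 → average rank 3.
N has value 2.1 → rank 3.

3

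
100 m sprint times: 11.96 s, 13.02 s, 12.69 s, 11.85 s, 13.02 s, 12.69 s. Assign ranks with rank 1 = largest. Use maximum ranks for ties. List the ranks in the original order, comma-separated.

Sorted (descending): 13.02, 13.02, 12.69, 12.69, 11.96, 11.85
The 2 values of 13.02 occupy positions 1–2 → each gets rank 2.
The 2 values of 12.69 occupy positions 3–4 → each gets rank 4.

5, 2, 4, 6, 2, 4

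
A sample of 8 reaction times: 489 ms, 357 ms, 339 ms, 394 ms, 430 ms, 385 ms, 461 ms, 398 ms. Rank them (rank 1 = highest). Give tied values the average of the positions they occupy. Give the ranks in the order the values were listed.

Sorted (descending): 489, 461, 430, 398, 394, 385, 357, 339
No ties — each value takes its position as its rank.

1, 7, 8, 5, 3, 6, 2, 4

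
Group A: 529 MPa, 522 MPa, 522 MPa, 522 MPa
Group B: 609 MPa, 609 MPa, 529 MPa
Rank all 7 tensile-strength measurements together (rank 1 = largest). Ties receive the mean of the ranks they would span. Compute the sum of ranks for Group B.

6.5

Sorted (descending): 609, 609, 529, 529, 522, 522, 522
The 2 values of 609 occupy positions 1–2 → average rank (1+2)/2 = 1.5.
The 2 values of 529 occupy positions 3–4 → average rank (3+4)/2 = 3.5.
The 3 values of 522 occupy positions 5–7 → average rank 6.
Group B values → pooled ranks: 609→1.5, 609→1.5, 529→3.5
Rank sum = 1.5 + 1.5 + 3.5 = 6.5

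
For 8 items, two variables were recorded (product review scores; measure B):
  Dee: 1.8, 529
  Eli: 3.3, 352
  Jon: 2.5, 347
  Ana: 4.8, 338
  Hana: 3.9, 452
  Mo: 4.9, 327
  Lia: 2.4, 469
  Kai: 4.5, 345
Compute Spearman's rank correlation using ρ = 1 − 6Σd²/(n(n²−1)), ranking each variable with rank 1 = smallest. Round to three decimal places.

Ranks of variable 1: 1, 4, 3, 7, 5, 8, 2, 6
Ranks of variable 2: 8, 5, 4, 2, 6, 1, 7, 3
d = r₁ − r₂: -7, -1, -1, 5, -1, 7, -5, 3
d²: 49, 1, 1, 25, 1, 49, 25, 9; Σd² = 160
ρ = 1 − 6·160/(8·63) = 1 − 960/504 = -0.905

-0.905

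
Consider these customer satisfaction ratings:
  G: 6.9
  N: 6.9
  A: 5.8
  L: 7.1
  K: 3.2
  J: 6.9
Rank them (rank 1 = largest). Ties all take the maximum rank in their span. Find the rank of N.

Sorted (descending): 7.1, 6.9, 6.9, 6.9, 5.8, 3.2
The 3 values of 6.9 occupy positions 2–4 → each gets rank 4.
N has value 6.9 → rank 4.

4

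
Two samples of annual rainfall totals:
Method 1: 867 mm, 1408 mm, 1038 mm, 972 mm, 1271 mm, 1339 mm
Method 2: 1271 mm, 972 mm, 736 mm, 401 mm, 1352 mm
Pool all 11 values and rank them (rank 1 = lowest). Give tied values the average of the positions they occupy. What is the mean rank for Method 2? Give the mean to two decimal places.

Sorted (ascending): 401, 736, 867, 972, 972, 1038, 1271, 1271, 1339, 1352, 1408
The 2 values of 972 occupy positions 4–5 → average rank (4+5)/2 = 4.5.
The 2 values of 1271 occupy positions 7–8 → average rank (7+8)/2 = 7.5.
Method 2 values → pooled ranks: 1271→7.5, 972→4.5, 736→2, 401→1, 1352→10
Mean rank = (7.5 + 4.5 + 2 + 1 + 10) / 5 = 5.00

5.00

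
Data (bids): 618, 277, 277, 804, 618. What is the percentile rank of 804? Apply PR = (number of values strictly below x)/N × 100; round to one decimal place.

N = 5.
Strictly below 804: 4. Equal to 804: 1.
PR = 4/5 × 100 = 80.0

80.0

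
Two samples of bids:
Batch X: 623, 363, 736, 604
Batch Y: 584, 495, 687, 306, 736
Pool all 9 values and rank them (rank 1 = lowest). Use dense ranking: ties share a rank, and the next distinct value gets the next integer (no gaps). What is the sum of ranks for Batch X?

21

Sorted (ascending): 306, 363, 495, 584, 604, 623, 687, 736, 736
The 2 values of 736 share dense rank 8.
Remaining distinct values take the next consecutive integers.
Batch X values → pooled ranks: 623→6, 363→2, 736→8, 604→5
Rank sum = 6 + 2 + 8 + 5 = 21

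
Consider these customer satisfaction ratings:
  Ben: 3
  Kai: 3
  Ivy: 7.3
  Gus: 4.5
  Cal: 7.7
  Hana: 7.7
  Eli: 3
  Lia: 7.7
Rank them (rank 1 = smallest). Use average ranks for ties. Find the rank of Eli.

2

Sorted (ascending): 3, 3, 3, 4.5, 7.3, 7.7, 7.7, 7.7
The 3 values of 3 occupy positions 1–3 → average rank 2.
The 3 values of 7.7 occupy positions 6–8 → average rank 7.
Eli has value 3 → rank 2.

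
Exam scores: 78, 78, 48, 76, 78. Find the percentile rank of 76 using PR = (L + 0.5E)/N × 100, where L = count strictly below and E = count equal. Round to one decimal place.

30.0

N = 5.
Strictly below 76: 1. Equal to 76: 1.
PR = (1 + 0.5·1)/5 × 100 = 30.0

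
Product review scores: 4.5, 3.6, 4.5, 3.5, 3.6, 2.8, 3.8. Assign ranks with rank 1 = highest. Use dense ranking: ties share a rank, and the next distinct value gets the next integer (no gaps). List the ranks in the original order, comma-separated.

1, 3, 1, 4, 3, 5, 2

Sorted (descending): 4.5, 4.5, 3.8, 3.6, 3.6, 3.5, 2.8
The 2 values of 4.5 share dense rank 1.
The 2 values of 3.6 share dense rank 3.
Remaining distinct values take the next consecutive integers.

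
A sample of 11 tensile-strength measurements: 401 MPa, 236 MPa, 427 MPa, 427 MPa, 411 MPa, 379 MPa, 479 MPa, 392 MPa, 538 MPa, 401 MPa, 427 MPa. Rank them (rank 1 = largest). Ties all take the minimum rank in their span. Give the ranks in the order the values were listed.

Sorted (descending): 538, 479, 427, 427, 427, 411, 401, 401, 392, 379, 236
The 3 values of 427 occupy positions 3–5 → each gets rank 3.
The 2 values of 401 occupy positions 7–8 → each gets rank 7.

7, 11, 3, 3, 6, 10, 2, 9, 1, 7, 3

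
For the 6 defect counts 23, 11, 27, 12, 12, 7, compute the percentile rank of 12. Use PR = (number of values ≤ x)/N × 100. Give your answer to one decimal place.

66.7

N = 6.
Strictly below 12: 2. Equal to 12: 2.
PR = 4/6 × 100 = 66.7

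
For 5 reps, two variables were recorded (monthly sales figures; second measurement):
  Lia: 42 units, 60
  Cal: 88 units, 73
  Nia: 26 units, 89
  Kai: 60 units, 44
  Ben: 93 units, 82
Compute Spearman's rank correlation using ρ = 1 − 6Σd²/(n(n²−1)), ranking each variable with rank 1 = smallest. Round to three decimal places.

Ranks of variable 1: 2, 4, 1, 3, 5
Ranks of variable 2: 2, 3, 5, 1, 4
d = r₁ − r₂: 0, 1, -4, 2, 1
d²: 0, 1, 16, 4, 1; Σd² = 22
ρ = 1 − 6·22/(5·24) = 1 − 132/120 = -0.100

-0.100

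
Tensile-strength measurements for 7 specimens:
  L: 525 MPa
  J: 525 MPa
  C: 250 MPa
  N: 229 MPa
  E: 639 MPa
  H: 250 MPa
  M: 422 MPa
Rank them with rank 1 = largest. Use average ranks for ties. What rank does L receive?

Sorted (descending): 639, 525, 525, 422, 250, 250, 229
The 2 values of 525 occupy positions 2–3 → average rank (2+3)/2 = 2.5.
The 2 values of 250 occupy positions 5–6 → average rank (5+6)/2 = 5.5.
L has value 525 MPa → rank 2.5.

2.5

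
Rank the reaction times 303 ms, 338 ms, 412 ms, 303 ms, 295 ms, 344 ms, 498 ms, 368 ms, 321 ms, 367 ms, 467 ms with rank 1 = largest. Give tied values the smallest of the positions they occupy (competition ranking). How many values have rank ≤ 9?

Sorted (descending): 498, 467, 412, 368, 367, 344, 338, 321, 303, 303, 295
The 2 values of 303 occupy positions 9–10 → each gets rank 9.
Ranks ≤ 9: {1, 2, 3, 4, 5, 6, 7, 8, 9, 9} → 10 values.

10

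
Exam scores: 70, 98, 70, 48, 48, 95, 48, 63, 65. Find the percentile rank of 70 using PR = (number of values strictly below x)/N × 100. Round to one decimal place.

55.6

N = 9.
Strictly below 70: 5. Equal to 70: 2.
PR = 5/9 × 100 = 55.6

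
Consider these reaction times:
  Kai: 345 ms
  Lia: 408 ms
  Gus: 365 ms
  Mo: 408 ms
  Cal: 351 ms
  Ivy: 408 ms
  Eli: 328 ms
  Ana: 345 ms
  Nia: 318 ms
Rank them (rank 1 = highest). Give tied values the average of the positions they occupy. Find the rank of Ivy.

Sorted (descending): 408, 408, 408, 365, 351, 345, 345, 328, 318
The 3 values of 408 occupy positions 1–3 → average rank 2.
The 2 values of 345 occupy positions 6–7 → average rank (6+7)/2 = 6.5.
Ivy has value 408 ms → rank 2.

2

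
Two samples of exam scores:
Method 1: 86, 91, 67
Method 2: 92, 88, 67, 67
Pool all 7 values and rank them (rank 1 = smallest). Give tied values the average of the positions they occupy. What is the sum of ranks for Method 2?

16

Sorted (ascending): 67, 67, 67, 86, 88, 91, 92
The 3 values of 67 occupy positions 1–3 → average rank 2.
Method 2 values → pooled ranks: 92→7, 88→5, 67→2, 67→2
Rank sum = 7 + 5 + 2 + 2 = 16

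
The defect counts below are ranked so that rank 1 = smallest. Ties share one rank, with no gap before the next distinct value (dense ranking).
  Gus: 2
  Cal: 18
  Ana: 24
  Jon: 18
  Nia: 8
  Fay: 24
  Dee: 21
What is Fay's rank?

Sorted (ascending): 2, 8, 18, 18, 21, 24, 24
The 2 values of 18 share dense rank 3.
The 2 values of 24 share dense rank 5.
Remaining distinct values take the next consecutive integers.
Fay has value 24 → rank 5.

5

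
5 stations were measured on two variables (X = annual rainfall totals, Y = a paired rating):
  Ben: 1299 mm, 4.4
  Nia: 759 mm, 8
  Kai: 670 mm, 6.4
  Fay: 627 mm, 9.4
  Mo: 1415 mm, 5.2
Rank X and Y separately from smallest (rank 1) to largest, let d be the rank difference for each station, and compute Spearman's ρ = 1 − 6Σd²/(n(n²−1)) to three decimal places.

Ranks of variable 1: 4, 3, 2, 1, 5
Ranks of variable 2: 1, 4, 3, 5, 2
d = r₁ − r₂: 3, -1, -1, -4, 3
d²: 9, 1, 1, 16, 9; Σd² = 36
ρ = 1 − 6·36/(5·24) = 1 − 216/120 = -0.800

-0.800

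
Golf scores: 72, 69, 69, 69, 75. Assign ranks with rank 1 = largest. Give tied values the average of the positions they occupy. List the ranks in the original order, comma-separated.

Sorted (descending): 75, 72, 69, 69, 69
The 3 values of 69 occupy positions 3–5 → average rank 4.

2, 4, 4, 4, 1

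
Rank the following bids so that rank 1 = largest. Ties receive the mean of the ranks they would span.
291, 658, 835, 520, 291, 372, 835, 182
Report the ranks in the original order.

6.5, 3, 1.5, 4, 6.5, 5, 1.5, 8

Sorted (descending): 835, 835, 658, 520, 372, 291, 291, 182
The 2 values of 835 occupy positions 1–2 → average rank (1+2)/2 = 1.5.
The 2 values of 291 occupy positions 6–7 → average rank (6+7)/2 = 6.5.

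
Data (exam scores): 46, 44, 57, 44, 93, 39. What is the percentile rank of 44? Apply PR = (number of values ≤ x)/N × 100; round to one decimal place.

50.0

N = 6.
Strictly below 44: 1. Equal to 44: 2.
PR = 3/6 × 100 = 50.0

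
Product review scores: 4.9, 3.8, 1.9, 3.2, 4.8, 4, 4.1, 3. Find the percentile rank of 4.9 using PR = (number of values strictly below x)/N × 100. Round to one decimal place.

87.5

N = 8.
Strictly below 4.9: 7. Equal to 4.9: 1.
PR = 7/8 × 100 = 87.5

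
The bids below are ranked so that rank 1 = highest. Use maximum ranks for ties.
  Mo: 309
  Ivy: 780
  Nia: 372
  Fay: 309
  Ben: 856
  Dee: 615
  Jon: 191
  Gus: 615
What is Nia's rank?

Sorted (descending): 856, 780, 615, 615, 372, 309, 309, 191
The 2 values of 615 occupy positions 3–4 → each gets rank 4.
The 2 values of 309 occupy positions 6–7 → each gets rank 7.
Nia has value 372 → rank 5.

5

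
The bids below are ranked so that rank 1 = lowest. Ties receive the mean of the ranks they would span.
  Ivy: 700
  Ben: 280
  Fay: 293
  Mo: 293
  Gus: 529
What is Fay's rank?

2.5

Sorted (ascending): 280, 293, 293, 529, 700
The 2 values of 293 occupy positions 2–3 → average rank (2+3)/2 = 2.5.
Fay has value 293 → rank 2.5.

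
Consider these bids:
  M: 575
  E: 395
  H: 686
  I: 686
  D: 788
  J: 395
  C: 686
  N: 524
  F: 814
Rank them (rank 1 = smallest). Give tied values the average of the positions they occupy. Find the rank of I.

Sorted (ascending): 395, 395, 524, 575, 686, 686, 686, 788, 814
The 2 values of 395 occupy positions 1–2 → average rank (1+2)/2 = 1.5.
The 3 values of 686 occupy positions 5–7 → average rank 6.
I has value 686 → rank 6.

6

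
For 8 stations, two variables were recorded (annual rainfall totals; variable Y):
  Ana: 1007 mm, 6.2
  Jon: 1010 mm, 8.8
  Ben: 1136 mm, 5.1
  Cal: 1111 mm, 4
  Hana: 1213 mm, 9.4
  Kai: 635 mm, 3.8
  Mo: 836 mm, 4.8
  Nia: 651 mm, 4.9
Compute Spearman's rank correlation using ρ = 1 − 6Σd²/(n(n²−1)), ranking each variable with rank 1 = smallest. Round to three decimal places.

Ranks of variable 1: 4, 5, 7, 6, 8, 1, 3, 2
Ranks of variable 2: 6, 7, 5, 2, 8, 1, 3, 4
d = r₁ − r₂: -2, -2, 2, 4, 0, 0, 0, -2
d²: 4, 4, 4, 16, 0, 0, 0, 4; Σd² = 32
ρ = 1 − 6·32/(8·63) = 1 − 192/504 = 0.619

0.619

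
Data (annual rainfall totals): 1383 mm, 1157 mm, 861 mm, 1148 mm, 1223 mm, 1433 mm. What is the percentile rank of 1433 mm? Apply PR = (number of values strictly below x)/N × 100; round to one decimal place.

N = 6.
Strictly below 1433: 5. Equal to 1433: 1.
PR = 5/6 × 100 = 83.3

83.3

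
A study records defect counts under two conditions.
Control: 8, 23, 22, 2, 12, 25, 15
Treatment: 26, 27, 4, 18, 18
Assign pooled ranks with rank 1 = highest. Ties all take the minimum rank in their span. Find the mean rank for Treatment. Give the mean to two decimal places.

Sorted (descending): 27, 26, 25, 23, 22, 18, 18, 15, 12, 8, 4, 2
The 2 values of 18 occupy positions 6–7 → each gets rank 6.
Treatment values → pooled ranks: 26→2, 27→1, 4→11, 18→6, 18→6
Mean rank = (2 + 1 + 11 + 6 + 6) / 5 = 5.20

5.20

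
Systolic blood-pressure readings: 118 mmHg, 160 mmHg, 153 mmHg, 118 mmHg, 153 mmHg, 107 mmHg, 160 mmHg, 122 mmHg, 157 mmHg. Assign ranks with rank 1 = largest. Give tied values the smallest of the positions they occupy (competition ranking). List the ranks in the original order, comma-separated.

7, 1, 4, 7, 4, 9, 1, 6, 3

Sorted (descending): 160, 160, 157, 153, 153, 122, 118, 118, 107
The 2 values of 160 occupy positions 1–2 → each gets rank 1.
The 2 values of 153 occupy positions 4–5 → each gets rank 4.
The 2 values of 118 occupy positions 7–8 → each gets rank 7.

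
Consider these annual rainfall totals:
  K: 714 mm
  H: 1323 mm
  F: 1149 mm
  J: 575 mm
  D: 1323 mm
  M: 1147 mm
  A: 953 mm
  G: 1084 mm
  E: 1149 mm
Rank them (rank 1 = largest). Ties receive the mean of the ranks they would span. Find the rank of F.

Sorted (descending): 1323, 1323, 1149, 1149, 1147, 1084, 953, 714, 575
The 2 values of 1323 occupy positions 1–2 → average rank (1+2)/2 = 1.5.
The 2 values of 1149 occupy positions 3–4 → average rank (3+4)/2 = 3.5.
F has value 1149 mm → rank 3.5.

3.5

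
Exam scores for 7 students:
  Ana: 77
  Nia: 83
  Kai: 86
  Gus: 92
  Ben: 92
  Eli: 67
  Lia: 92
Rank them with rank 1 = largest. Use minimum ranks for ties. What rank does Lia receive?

Sorted (descending): 92, 92, 92, 86, 83, 77, 67
The 3 values of 92 occupy positions 1–3 → each gets rank 1.
Lia has value 92 → rank 1.

1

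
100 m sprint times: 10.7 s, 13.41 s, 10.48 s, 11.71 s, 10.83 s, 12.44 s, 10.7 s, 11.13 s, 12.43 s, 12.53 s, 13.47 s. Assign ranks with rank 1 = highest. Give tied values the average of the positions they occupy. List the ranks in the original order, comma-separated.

9.5, 2, 11, 6, 8, 4, 9.5, 7, 5, 3, 1

Sorted (descending): 13.47, 13.41, 12.53, 12.44, 12.43, 11.71, 11.13, 10.83, 10.7, 10.7, 10.48
The 2 values of 10.7 occupy positions 9–10 → average rank (9+10)/2 = 9.5.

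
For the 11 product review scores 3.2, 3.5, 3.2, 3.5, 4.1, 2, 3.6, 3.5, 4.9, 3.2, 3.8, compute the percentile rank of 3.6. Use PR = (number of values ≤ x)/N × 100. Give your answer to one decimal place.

N = 11.
Strictly below 3.6: 7. Equal to 3.6: 1.
PR = 8/11 × 100 = 72.7

72.7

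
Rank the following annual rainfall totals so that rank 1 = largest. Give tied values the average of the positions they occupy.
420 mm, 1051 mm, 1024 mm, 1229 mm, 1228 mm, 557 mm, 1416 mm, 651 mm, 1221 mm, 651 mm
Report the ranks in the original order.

10, 5, 6, 2, 3, 9, 1, 7.5, 4, 7.5

Sorted (descending): 1416, 1229, 1228, 1221, 1051, 1024, 651, 651, 557, 420
The 2 values of 651 occupy positions 7–8 → average rank (7+8)/2 = 7.5.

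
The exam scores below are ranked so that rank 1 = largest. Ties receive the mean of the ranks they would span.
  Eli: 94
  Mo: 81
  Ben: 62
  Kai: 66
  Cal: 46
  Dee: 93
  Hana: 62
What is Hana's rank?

Sorted (descending): 94, 93, 81, 66, 62, 62, 46
The 2 values of 62 occupy positions 5–6 → average rank (5+6)/2 = 5.5.
Hana has value 62 → rank 5.5.

5.5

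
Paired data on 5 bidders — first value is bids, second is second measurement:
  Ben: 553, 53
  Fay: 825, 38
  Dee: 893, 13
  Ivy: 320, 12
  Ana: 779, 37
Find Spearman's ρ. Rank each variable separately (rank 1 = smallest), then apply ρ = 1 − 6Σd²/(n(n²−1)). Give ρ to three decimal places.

0.100

Ranks of variable 1: 2, 4, 5, 1, 3
Ranks of variable 2: 5, 4, 2, 1, 3
d = r₁ − r₂: -3, 0, 3, 0, 0
d²: 9, 0, 9, 0, 0; Σd² = 18
ρ = 1 − 6·18/(5·24) = 1 − 108/120 = 0.100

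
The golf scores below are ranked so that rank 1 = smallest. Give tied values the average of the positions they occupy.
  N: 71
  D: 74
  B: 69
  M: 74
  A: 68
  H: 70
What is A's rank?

1

Sorted (ascending): 68, 69, 70, 71, 74, 74
The 2 values of 74 occupy positions 5–6 → average rank (5+6)/2 = 5.5.
A has value 68 → rank 1.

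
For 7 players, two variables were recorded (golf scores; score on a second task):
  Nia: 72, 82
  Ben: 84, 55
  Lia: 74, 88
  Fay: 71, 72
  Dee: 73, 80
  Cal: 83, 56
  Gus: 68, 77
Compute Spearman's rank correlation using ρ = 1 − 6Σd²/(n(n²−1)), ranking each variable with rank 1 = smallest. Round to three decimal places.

Ranks of variable 1: 3, 7, 5, 2, 4, 6, 1
Ranks of variable 2: 6, 1, 7, 3, 5, 2, 4
d = r₁ − r₂: -3, 6, -2, -1, -1, 4, -3
d²: 9, 36, 4, 1, 1, 16, 9; Σd² = 76
ρ = 1 − 6·76/(7·48) = 1 − 456/336 = -0.357

-0.357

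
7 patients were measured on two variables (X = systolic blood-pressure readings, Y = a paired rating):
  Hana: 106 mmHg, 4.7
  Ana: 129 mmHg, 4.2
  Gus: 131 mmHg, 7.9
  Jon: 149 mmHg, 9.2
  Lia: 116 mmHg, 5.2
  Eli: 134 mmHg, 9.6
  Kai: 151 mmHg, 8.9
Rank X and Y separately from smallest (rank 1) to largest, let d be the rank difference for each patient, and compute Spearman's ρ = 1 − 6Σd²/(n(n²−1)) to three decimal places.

Ranks of variable 1: 1, 3, 4, 6, 2, 5, 7
Ranks of variable 2: 2, 1, 4, 6, 3, 7, 5
d = r₁ − r₂: -1, 2, 0, 0, -1, -2, 2
d²: 1, 4, 0, 0, 1, 4, 4; Σd² = 14
ρ = 1 − 6·14/(7·48) = 1 − 84/336 = 0.750

0.750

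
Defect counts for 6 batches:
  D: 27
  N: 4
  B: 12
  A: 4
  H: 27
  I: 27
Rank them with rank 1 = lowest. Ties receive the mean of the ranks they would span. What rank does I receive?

Sorted (ascending): 4, 4, 12, 27, 27, 27
The 2 values of 4 occupy positions 1–2 → average rank (1+2)/2 = 1.5.
The 3 values of 27 occupy positions 4–6 → average rank 5.
I has value 27 → rank 5.

5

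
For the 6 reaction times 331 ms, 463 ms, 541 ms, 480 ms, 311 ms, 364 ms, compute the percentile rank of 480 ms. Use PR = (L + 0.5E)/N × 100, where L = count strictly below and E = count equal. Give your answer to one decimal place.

N = 6.
Strictly below 480: 4. Equal to 480: 1.
PR = (4 + 0.5·1)/6 × 100 = 75.0

75.0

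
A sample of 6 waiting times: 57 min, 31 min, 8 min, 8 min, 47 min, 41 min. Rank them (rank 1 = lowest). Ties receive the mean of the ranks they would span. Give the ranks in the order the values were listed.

Sorted (ascending): 8, 8, 31, 41, 47, 57
The 2 values of 8 occupy positions 1–2 → average rank (1+2)/2 = 1.5.

6, 3, 1.5, 1.5, 5, 4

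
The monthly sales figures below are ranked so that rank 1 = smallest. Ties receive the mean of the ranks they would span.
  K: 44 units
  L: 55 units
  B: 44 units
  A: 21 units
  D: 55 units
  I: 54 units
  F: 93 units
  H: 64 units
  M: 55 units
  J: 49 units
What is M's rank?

Sorted (ascending): 21, 44, 44, 49, 54, 55, 55, 55, 64, 93
The 2 values of 44 occupy positions 2–3 → average rank (2+3)/2 = 2.5.
The 3 values of 55 occupy positions 6–8 → average rank 7.
M has value 55 units → rank 7.

7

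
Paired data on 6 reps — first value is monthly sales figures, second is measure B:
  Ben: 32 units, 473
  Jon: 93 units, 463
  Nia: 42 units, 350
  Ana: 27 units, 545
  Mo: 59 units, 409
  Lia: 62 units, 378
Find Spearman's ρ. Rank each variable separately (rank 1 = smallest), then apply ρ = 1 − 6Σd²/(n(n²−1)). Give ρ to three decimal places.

Ranks of variable 1: 2, 6, 3, 1, 4, 5
Ranks of variable 2: 5, 4, 1, 6, 3, 2
d = r₁ − r₂: -3, 2, 2, -5, 1, 3
d²: 9, 4, 4, 25, 1, 9; Σd² = 52
ρ = 1 − 6·52/(6·35) = 1 − 312/210 = -0.486

-0.486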